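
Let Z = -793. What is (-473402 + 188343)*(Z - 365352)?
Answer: 104372927555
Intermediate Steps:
(-473402 + 188343)*(Z - 365352) = (-473402 + 188343)*(-793 - 365352) = -285059*(-366145) = 104372927555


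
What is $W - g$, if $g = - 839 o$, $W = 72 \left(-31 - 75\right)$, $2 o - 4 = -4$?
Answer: $-7632$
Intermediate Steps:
$o = 0$ ($o = 2 + \frac{1}{2} \left(-4\right) = 2 - 2 = 0$)
$W = -7632$ ($W = 72 \left(-106\right) = -7632$)
$g = 0$ ($g = \left(-839\right) 0 = 0$)
$W - g = -7632 - 0 = -7632 + 0 = -7632$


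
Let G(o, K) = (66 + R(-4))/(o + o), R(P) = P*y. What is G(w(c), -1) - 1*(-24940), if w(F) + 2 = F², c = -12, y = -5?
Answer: 3541523/142 ≈ 24940.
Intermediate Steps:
R(P) = -5*P (R(P) = P*(-5) = -5*P)
w(F) = -2 + F²
G(o, K) = 43/o (G(o, K) = (66 - 5*(-4))/(o + o) = (66 + 20)/((2*o)) = 86*(1/(2*o)) = 43/o)
G(w(c), -1) - 1*(-24940) = 43/(-2 + (-12)²) - 1*(-24940) = 43/(-2 + 144) + 24940 = 43/142 + 24940 = 3541523/142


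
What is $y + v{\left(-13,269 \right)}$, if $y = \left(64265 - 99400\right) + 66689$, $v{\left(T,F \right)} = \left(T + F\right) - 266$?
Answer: $31544$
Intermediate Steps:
$v{\left(T,F \right)} = -266 + F + T$ ($v{\left(T,F \right)} = \left(F + T\right) - 266 = -266 + F + T$)
$y = 31554$ ($y = -35135 + 66689 = 31554$)
$y + v{\left(-13,269 \right)} = 31554 - 10 = 31544$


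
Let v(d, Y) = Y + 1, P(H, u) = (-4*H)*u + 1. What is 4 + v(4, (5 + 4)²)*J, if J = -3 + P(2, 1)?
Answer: -816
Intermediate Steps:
P(H, u) = 1 - 4*H*u (P(H, u) = -4*H*u + 1 = 1 - 4*H*u)
v(d, Y) = 1 + Y
J = -10 (J = -3 + (1 - 4*2*1) = -3 + (1 - 8) = -3 - 7 = -10)
4 + v(4, (5 + 4)²)*J = 4 + (1 + (5 + 4)²)*(-10) = 4 + (1 + 9²)*(-10) = 4 + (1 + 81)*(-10) = 4 + 82*(-10) = 4 - 820 = -816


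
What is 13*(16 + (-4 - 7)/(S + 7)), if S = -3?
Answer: 689/4 ≈ 172.25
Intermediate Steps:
13*(16 + (-4 - 7)/(S + 7)) = 13*(16 + (-4 - 7)/(-3 + 7)) = 13*(16 - 11/4) = 13*(53/4) = 689/4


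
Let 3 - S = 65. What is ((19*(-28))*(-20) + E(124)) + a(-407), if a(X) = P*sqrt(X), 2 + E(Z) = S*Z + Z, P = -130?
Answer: 3074 - 130*I*sqrt(407) ≈ 3074.0 - 2622.7*I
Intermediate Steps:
S = -62 (S = 3 - 1*65 = 3 - 65 = -62)
E(Z) = -2 - 61*Z (E(Z) = -2 + (-62*Z + Z) = -2 - 61*Z)
a(X) = -130*sqrt(X)
((19*(-28))*(-20) + E(124)) + a(-407) = ((19*(-28))*(-20) + (-2 - 61*124)) - 130*I*sqrt(407) = (-532*(-20) + (-2 - 7564)) - 130*I*sqrt(407) = (10640 - 7566) - 130*I*sqrt(407) = 3074 - 130*I*sqrt(407)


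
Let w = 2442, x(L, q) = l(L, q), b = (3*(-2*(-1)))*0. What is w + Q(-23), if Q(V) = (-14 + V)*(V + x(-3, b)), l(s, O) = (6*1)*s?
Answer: 3959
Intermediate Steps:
b = 0 (b = (3*2)*0 = 6*0 = 0)
l(s, O) = 6*s
x(L, q) = 6*L
Q(V) = (-18 + V)*(-14 + V) (Q(V) = (-14 + V)*(V + 6*(-3)) = (-14 + V)*(V - 18) = (-14 + V)*(-18 + V) = (-18 + V)*(-14 + V))
w + Q(-23) = 2442 + (252 + (-23)² - 32*(-23)) = 2442 + (252 + 529 + 736) = 2442 + 1517 = 3959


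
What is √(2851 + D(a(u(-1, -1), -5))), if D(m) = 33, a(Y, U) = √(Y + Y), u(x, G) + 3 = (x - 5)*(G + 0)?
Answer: 2*√721 ≈ 53.703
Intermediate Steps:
u(x, G) = -3 + G*(-5 + x) (u(x, G) = -3 + (x - 5)*(G + 0) = -3 + (-5 + x)*G = -3 + G*(-5 + x))
a(Y, U) = √2*√Y (a(Y, U) = √(2*Y) = √2*√Y)
√(2851 + D(a(u(-1, -1), -5))) = √(2851 + 33) = √2884 = 2*√721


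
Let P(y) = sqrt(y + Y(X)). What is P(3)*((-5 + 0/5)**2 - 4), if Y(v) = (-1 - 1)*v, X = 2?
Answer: 21*I ≈ 21.0*I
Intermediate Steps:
Y(v) = -2*v
P(y) = sqrt(-4 + y) (P(y) = sqrt(y - 2*2) = sqrt(y - 4) = sqrt(-4 + y))
P(3)*((-5 + 0/5)**2 - 4) = sqrt(-4 + 3)*((-5 + 0/5)**2 - 4) = sqrt(-1)*((-5 + 0*(1/5))**2 - 4) = I*((-5 + 0)**2 - 4) = I*((-5)**2 - 4) = I*(25 - 4) = I*21 = 21*I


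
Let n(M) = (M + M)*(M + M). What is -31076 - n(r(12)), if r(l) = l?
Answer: -31652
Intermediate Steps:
n(M) = 4*M**2 (n(M) = (2*M)*(2*M) = 4*M**2)
-31076 - n(r(12)) = -31076 - 4*12**2 = -31076 - 4*144 = -31076 - 1*576 = -31076 - 576 = -31652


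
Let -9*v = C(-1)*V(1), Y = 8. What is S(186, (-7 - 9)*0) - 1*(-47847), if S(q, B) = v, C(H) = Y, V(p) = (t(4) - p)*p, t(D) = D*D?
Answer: 143501/3 ≈ 47834.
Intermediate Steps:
t(D) = D²
V(p) = p*(16 - p) (V(p) = (4² - p)*p = (16 - p)*p = p*(16 - p))
C(H) = 8
v = -40/3 (v = -8*1*(16 - 1*1)/9 = -8*1*(16 - 1)/9 = -8*1*15/9 = -8*15/9 = -⅑*120 = -40/3 ≈ -13.333)
S(q, B) = -40/3
S(186, (-7 - 9)*0) - 1*(-47847) = -40/3 - 1*(-47847) = -40/3 + 47847 = 143501/3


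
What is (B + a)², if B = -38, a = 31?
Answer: 49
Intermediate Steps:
(B + a)² = (-38 + 31)² = (-7)² = 49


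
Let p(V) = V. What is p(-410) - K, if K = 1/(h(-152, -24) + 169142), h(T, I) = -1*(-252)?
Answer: -69451541/169394 ≈ -410.00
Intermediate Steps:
h(T, I) = 252
K = 1/169394 (K = 1/(252 + 169142) = 1/169394 ≈ 5.9034e-6)
p(-410) - K = -410 - 1*1/169394 = -410 - 1/169394 = -69451541/169394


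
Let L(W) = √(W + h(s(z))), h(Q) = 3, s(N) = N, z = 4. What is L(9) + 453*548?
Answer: 248244 + 2*√3 ≈ 2.4825e+5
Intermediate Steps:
L(W) = √(3 + W) (L(W) = √(W + 3) = √(3 + W))
L(9) + 453*548 = √(3 + 9) + 453*548 = √12 + 248244 = 2*√3 + 248244 = 248244 + 2*√3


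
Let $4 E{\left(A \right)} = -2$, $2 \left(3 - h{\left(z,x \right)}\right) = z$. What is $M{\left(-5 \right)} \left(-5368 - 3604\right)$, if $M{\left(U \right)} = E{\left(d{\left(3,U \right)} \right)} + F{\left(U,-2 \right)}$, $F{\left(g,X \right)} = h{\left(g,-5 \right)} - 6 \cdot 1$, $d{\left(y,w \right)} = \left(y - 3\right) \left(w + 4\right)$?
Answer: $8972$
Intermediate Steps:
$h{\left(z,x \right)} = 3 - \frac{z}{2}$
$d{\left(y,w \right)} = \left(-3 + y\right) \left(4 + w\right)$
$F{\left(g,X \right)} = -3 - \frac{g}{2}$ ($F{\left(g,X \right)} = \left(3 - \frac{g}{2}\right) - 6 \cdot 1 = \left(3 - \frac{g}{2}\right) - 6 = -3 - \frac{g}{2}$)
$E{\left(A \right)} = - \frac{1}{2}$ ($E{\left(A \right)} = \frac{1}{4} \left(-2\right) = - \frac{1}{2}$)
$M{\left(U \right)} = - \frac{7}{2} - \frac{U}{2}$ ($M{\left(U \right)} = - \frac{1}{2} - \left(3 + \frac{U}{2}\right) = - \frac{7}{2} - \frac{U}{2}$)
$M{\left(-5 \right)} \left(-5368 - 3604\right) = \left(- \frac{7}{2} - - \frac{5}{2}\right) \left(-5368 - 3604\right) = \left(- \frac{7}{2} + \frac{5}{2}\right) \left(-5368 - 3604\right) = \left(-1\right) \left(-8972\right) = 8972$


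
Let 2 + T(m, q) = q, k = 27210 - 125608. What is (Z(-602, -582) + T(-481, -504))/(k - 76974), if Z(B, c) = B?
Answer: 277/43843 ≈ 0.0063180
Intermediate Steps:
k = -98398
T(m, q) = -2 + q
(Z(-602, -582) + T(-481, -504))/(k - 76974) = (-602 + (-2 - 504))/(-98398 - 76974) = (-602 - 506)/(-175372) = -1108*(-1/175372) = 277/43843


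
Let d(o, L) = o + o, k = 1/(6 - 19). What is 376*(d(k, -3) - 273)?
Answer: -1335176/13 ≈ -1.0271e+5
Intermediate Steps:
k = -1/13 (k = 1/(-13) = -1/13 ≈ -0.076923)
d(o, L) = 2*o
376*(d(k, -3) - 273) = 376*(2*(-1/13) - 273) = 376*(-2/13 - 273) = 376*(-3551/13) = -1335176/13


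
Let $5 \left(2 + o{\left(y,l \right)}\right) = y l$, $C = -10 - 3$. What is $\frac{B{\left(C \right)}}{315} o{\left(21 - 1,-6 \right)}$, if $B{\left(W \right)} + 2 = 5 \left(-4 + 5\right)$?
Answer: $- \frac{26}{105} \approx -0.24762$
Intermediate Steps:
$C = -13$
$B{\left(W \right)} = 3$ ($B{\left(W \right)} = -2 + 5 \left(-4 + 5\right) = -2 + 5 \cdot 1 = -2 + 5 = 3$)
$o{\left(y,l \right)} = -2 + \frac{l y}{5}$ ($o{\left(y,l \right)} = -2 + \frac{y l}{5} = -2 + \frac{l y}{5}$)
$\frac{B{\left(C \right)}}{315} o{\left(21 - 1,-6 \right)} = \frac{3}{315} \left(-2 + \frac{1}{5} \left(-6\right) \left(21 - 1\right)\right) = 3 \cdot \frac{1}{315} \left(-2 + \frac{1}{5} \left(-6\right) \left(21 - 1\right)\right) = \frac{-2 + \frac{1}{5} \left(-6\right) 20}{105} = \frac{-2 - 24}{105} = \frac{1}{105} \left(-26\right) = - \frac{26}{105}$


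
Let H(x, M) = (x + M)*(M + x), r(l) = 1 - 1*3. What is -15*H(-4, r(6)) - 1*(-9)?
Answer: -531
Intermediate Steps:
r(l) = -2 (r(l) = 1 - 3 = -2)
H(x, M) = (M + x)**2 (H(x, M) = (M + x)*(M + x) = (M + x)**2)
-15*H(-4, r(6)) - 1*(-9) = -15*(-2 - 4)**2 - 1*(-9) = -15*(-6)**2 + 9 = -15*36 + 9 = -540 + 9 = -531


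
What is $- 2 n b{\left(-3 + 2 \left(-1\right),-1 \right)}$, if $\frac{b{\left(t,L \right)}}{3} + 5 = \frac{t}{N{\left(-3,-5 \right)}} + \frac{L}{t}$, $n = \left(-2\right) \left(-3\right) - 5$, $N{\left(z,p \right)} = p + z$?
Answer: $\frac{501}{20} \approx 25.05$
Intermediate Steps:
$n = 1$ ($n = 6 - 5 = 1$)
$b{\left(t,L \right)} = -15 - \frac{3 t}{8} + \frac{3 L}{t}$ ($b{\left(t,L \right)} = -15 + 3 \left(\frac{t}{-5 - 3} + \frac{L}{t}\right) = -15 + 3 \left(\frac{t}{-8} + \frac{L}{t}\right) = -15 + 3 \left(t \left(- \frac{1}{8}\right) + \frac{L}{t}\right) = -15 + 3 \left(- \frac{t}{8} + \frac{L}{t}\right) = -15 + \left(- \frac{3 t}{8} + \frac{3 L}{t}\right) = -15 - \frac{3 t}{8} + \frac{3 L}{t}$)
$- 2 n b{\left(-3 + 2 \left(-1\right),-1 \right)} = \left(-2\right) 1 \left(-15 - \frac{3 \left(-3 + 2 \left(-1\right)\right)}{8} + 3 \left(-1\right) \frac{1}{-3 + 2 \left(-1\right)}\right) = - 2 \left(-15 - \frac{3 \left(-3 - 2\right)}{8} + 3 \left(-1\right) \frac{1}{-3 - 2}\right) = - 2 \left(-15 - - \frac{15}{8} + 3 \left(-1\right) \frac{1}{-5}\right) = - 2 \left(-15 + \frac{15}{8} + 3 \left(-1\right) \left(- \frac{1}{5}\right)\right) = - 2 \left(-15 + \frac{15}{8} + \frac{3}{5}\right) = \left(-2\right) \left(- \frac{501}{40}\right) = \frac{501}{20}$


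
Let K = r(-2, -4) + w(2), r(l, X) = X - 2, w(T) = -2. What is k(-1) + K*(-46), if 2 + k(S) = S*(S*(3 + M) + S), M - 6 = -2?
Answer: 374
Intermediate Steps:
M = 4 (M = 6 - 2 = 4)
r(l, X) = -2 + X
K = -8 (K = (-2 - 4) - 2 = -6 - 2 = -8)
k(S) = -2 + 8*S² (k(S) = -2 + S*(S*(3 + 4) + S) = -2 + S*(S*7 + S) = -2 + S*(7*S + S) = -2 + S*(8*S) = -2 + 8*S²)
k(-1) + K*(-46) = (-2 + 8*(-1)²) - 8*(-46) = (-2 + 8*1) + 368 = (-2 + 8) + 368 = 6 + 368 = 374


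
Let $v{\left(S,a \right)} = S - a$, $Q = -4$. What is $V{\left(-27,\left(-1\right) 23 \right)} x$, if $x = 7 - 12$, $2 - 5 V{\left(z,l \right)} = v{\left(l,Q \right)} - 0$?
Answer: $-21$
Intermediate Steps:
$V{\left(z,l \right)} = - \frac{2}{5} - \frac{l}{5}$ ($V{\left(z,l \right)} = \frac{2}{5} - \frac{\left(l - -4\right) - 0}{5} = \frac{2}{5} - \frac{\left(l + 4\right) + 0}{5} = \frac{2}{5} - \frac{\left(4 + l\right) + 0}{5} = \frac{2}{5} - \frac{4 + l}{5} = \frac{2}{5} - \left(\frac{4}{5} + \frac{l}{5}\right) = - \frac{2}{5} - \frac{l}{5}$)
$x = -5$ ($x = 7 - 12 = -5$)
$V{\left(-27,\left(-1\right) 23 \right)} x = \left(- \frac{2}{5} - \frac{\left(-1\right) 23}{5}\right) \left(-5\right) = \left(- \frac{2}{5} - - \frac{23}{5}\right) \left(-5\right) = \left(- \frac{2}{5} + \frac{23}{5}\right) \left(-5\right) = \frac{21}{5} \left(-5\right) = -21$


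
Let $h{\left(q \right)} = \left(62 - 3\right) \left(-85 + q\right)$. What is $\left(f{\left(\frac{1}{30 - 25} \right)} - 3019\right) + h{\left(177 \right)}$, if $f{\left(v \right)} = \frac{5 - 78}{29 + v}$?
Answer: $\frac{4813}{2} \approx 2406.5$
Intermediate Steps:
$h{\left(q \right)} = -5015 + 59 q$ ($h{\left(q \right)} = 59 \left(-85 + q\right) = -5015 + 59 q$)
$f{\left(v \right)} = - \frac{73}{29 + v}$
$\left(f{\left(\frac{1}{30 - 25} \right)} - 3019\right) + h{\left(177 \right)} = \left(- \frac{73}{29 + \frac{1}{30 - 25}} - 3019\right) + \left(-5015 + 59 \cdot 177\right) = \left(- \frac{73}{29 + \frac{1}{5}} - 3019\right) + \left(-5015 + 10443\right) = \left(- \frac{73}{29 + \frac{1}{5}} - 3019\right) + 5428 = \left(- \frac{73}{\frac{146}{5}} - 3019\right) + 5428 = \left(\left(-73\right) \frac{5}{146} - 3019\right) + 5428 = \left(- \frac{5}{2} - 3019\right) + 5428 = - \frac{6043}{2} + 5428 = \frac{4813}{2}$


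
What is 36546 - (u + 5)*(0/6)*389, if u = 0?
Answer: 36546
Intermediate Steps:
36546 - (u + 5)*(0/6)*389 = 36546 - (0 + 5)*(0/6)*389 = 36546 - 5*(0*(⅙))*389 = 36546 - 5*0*389 = 36546 - 0*389 = 36546 - 1*0 = 36546 + 0 = 36546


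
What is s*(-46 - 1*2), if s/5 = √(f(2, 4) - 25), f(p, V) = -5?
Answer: -240*I*√30 ≈ -1314.5*I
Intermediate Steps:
s = 5*I*√30 (s = 5*√(-5 - 25) = 5*√(-30) = 5*(I*√30) = 5*I*√30 ≈ 27.386*I)
s*(-46 - 1*2) = (5*I*√30)*(-46 - 1*2) = (5*I*√30)*(-46 - 2) = (5*I*√30)*(-48) = -240*I*√30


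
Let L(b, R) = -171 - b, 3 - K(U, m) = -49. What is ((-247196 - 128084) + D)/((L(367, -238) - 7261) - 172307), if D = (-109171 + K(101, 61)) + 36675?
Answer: 223862/90053 ≈ 2.4859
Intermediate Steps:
K(U, m) = 52 (K(U, m) = 3 - 1*(-49) = 3 + 49 = 52)
D = -72444 (D = (-109171 + 52) + 36675 = -109119 + 36675 = -72444)
((-247196 - 128084) + D)/((L(367, -238) - 7261) - 172307) = ((-247196 - 128084) - 72444)/(((-171 - 1*367) - 7261) - 172307) = (-375280 - 72444)/(((-171 - 367) - 7261) - 172307) = -447724/((-538 - 7261) - 172307) = -447724/(-7799 - 172307) = -447724/(-180106) = -447724*(-1/180106) = 223862/90053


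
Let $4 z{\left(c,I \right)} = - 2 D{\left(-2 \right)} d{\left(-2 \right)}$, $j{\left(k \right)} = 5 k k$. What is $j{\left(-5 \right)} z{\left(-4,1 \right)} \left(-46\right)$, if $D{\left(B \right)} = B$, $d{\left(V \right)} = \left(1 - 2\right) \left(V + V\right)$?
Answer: $-23000$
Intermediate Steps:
$d{\left(V \right)} = - 2 V$ ($d{\left(V \right)} = \left(1 - 2\right) 2 V = - 2 V$)
$j{\left(k \right)} = 5 k^{2}$
$z{\left(c,I \right)} = 4$ ($z{\left(c,I \right)} = \frac{\left(-2\right) \left(-2\right) \left(\left(-2\right) \left(-2\right)\right)}{4} = \frac{4 \cdot 4}{4} = \frac{1}{4} \cdot 16 = 4$)
$j{\left(-5 \right)} z{\left(-4,1 \right)} \left(-46\right) = 5 \left(-5\right)^{2} \cdot 4 \left(-46\right) = 5 \cdot 25 \cdot 4 \left(-46\right) = 125 \cdot 4 \left(-46\right) = 500 \left(-46\right) = -23000$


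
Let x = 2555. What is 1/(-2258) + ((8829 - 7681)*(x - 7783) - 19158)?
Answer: -13595196717/2258 ≈ -6.0209e+6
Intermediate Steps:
1/(-2258) + ((8829 - 7681)*(x - 7783) - 19158) = 1/(-2258) + ((8829 - 7681)*(2555 - 7783) - 19158) = -1/2258 + (1148*(-5228) - 19158) = -1/2258 + (-6001744 - 19158) = -1/2258 - 6020902 = -13595196717/2258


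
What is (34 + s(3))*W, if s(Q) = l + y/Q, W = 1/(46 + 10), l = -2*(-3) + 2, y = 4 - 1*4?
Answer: ¾ ≈ 0.75000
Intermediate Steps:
y = 0 (y = 4 - 4 = 0)
l = 8 (l = 6 + 2 = 8)
W = 1/56 ≈ 0.017857
s(Q) = 8 (s(Q) = 8 + 0/Q = 8 + 0 = 8)
(34 + s(3))*W = (34 + 8)*(1/56) = 42*(1/56) = ¾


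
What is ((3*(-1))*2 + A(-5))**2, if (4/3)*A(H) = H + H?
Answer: 729/4 ≈ 182.25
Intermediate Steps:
A(H) = 3*H/2 (A(H) = 3*(H + H)/4 = 3*(2*H)/4 = 3*H/2)
((3*(-1))*2 + A(-5))**2 = ((3*(-1))*2 + (3/2)*(-5))**2 = (-3*2 - 15/2)**2 = (-6 - 15/2)**2 = (-27/2)**2 = 729/4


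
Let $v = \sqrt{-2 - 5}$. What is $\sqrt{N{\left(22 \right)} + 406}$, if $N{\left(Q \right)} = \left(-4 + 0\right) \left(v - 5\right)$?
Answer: $\sqrt{426 - 4 i \sqrt{7}} \approx 20.641 - 0.2564 i$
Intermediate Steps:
$v = i \sqrt{7}$ ($v = \sqrt{-7} = i \sqrt{7} \approx 2.6458 i$)
$N{\left(Q \right)} = 20 - 4 i \sqrt{7}$ ($N{\left(Q \right)} = \left(-4 + 0\right) \left(i \sqrt{7} - 5\right) = - 4 \left(-5 + i \sqrt{7}\right) = 20 - 4 i \sqrt{7}$)
$\sqrt{N{\left(22 \right)} + 406} = \sqrt{\left(20 - 4 i \sqrt{7}\right) + 406} = \sqrt{426 - 4 i \sqrt{7}}$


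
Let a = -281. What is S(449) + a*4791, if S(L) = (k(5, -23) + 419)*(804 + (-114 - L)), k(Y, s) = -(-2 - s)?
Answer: -1250353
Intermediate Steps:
k(Y, s) = 2 + s
S(L) = 274620 - 398*L (S(L) = ((2 - 23) + 419)*(804 + (-114 - L)) = (-21 + 419)*(690 - L) = 398*(690 - L) = 274620 - 398*L)
S(449) + a*4791 = (274620 - 398*449) - 281*4791 = (274620 - 178702) - 1346271 = 95918 - 1346271 = -1250353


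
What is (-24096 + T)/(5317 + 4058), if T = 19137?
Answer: -1653/3125 ≈ -0.52896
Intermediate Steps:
(-24096 + T)/(5317 + 4058) = (-24096 + 19137)/(5317 + 4058) = -4959/9375 = -4959*1/9375 = -1653/3125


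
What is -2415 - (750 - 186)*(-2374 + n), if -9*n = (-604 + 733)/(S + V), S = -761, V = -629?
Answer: 928878053/695 ≈ 1.3365e+6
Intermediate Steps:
n = 43/4170 (n = -(-604 + 733)/(9*(-761 - 629)) = -43/(3*(-1390)) = -43*(-1)/(3*1390) = -1/9*(-129/1390) = 43/4170 ≈ 0.010312)
-2415 - (750 - 186)*(-2374 + n) = -2415 - (750 - 186)*(-2374 + 43/4170) = -2415 - 564*(-9899537)/4170 = -2415 - 1*(-930556478/695) = -2415 + 930556478/695 = 928878053/695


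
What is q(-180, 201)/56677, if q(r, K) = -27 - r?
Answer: 153/56677 ≈ 0.0026995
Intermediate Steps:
q(-180, 201)/56677 = (-27 - 1*(-180))/56677 = (-27 + 180)*(1/56677) = 153*(1/56677) = 153/56677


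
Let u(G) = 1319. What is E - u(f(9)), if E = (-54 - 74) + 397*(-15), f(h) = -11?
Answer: -7402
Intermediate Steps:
E = -6083 (E = -128 - 5955 = -6083)
E - u(f(9)) = -6083 - 1*1319 = -6083 - 1319 = -7402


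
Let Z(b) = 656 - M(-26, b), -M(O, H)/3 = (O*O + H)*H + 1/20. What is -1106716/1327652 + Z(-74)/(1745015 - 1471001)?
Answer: -2399086315261/1818976175640 ≈ -1.3189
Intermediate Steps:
M(O, H) = -3/20 - 3*H*(H + O²) (M(O, H) = -3*((O*O + H)*H + 1/20) = -3*((O² + H)*H + 1/20) = -3*((H + O²)*H + 1/20) = -3*(H*(H + O²) + 1/20) = -3*(1/20 + H*(H + O²)) = -3/20 - 3*H*(H + O²))
Z(b) = 13123/20 + 3*b² + 2028*b (Z(b) = 656 - (-3/20 - 3*b² - 3*b*(-26)²) = 656 - (-3/20 - 3*b² - 3*b*676) = 656 - (-3/20 - 3*b² - 2028*b) = 656 - (-3/20 - 2028*b - 3*b²) = 656 + (3/20 + 3*b² + 2028*b) = 13123/20 + 3*b² + 2028*b)
-1106716/1327652 + Z(-74)/(1745015 - 1471001) = -1106716/1327652 + (13123/20 + 3*(-74)² + 2028*(-74))/(1745015 - 1471001) = -1106716*1/1327652 + (13123/20 + 3*5476 - 150072)/274014 = -276679/331913 + (13123/20 + 16428 - 150072)*(1/274014) = -276679/331913 - 2659757/20*1/274014 = -276679/331913 - 2659757/5480280 = -2399086315261/1818976175640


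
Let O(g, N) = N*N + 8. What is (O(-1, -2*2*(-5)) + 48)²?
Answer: 207936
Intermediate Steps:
O(g, N) = 8 + N² (O(g, N) = N² + 8 = 8 + N²)
(O(-1, -2*2*(-5)) + 48)² = ((8 + (-2*2*(-5))²) + 48)² = ((8 + (-4*(-5))²) + 48)² = ((8 + 20²) + 48)² = ((8 + 400) + 48)² = (408 + 48)² = 456² = 207936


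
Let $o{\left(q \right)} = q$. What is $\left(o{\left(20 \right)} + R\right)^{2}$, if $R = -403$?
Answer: $146689$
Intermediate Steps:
$\left(o{\left(20 \right)} + R\right)^{2} = \left(20 - 403\right)^{2} = \left(-383\right)^{2} = 146689$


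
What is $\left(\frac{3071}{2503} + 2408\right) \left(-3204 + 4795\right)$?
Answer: $\frac{9594199345}{2503} \approx 3.8331 \cdot 10^{6}$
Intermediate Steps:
$\left(\frac{3071}{2503} + 2408\right) \left(-3204 + 4795\right) = \left(3071 \cdot \frac{1}{2503} + 2408\right) 1591 = \left(\frac{3071}{2503} + 2408\right) 1591 = \frac{6030295}{2503} \cdot 1591 = \frac{9594199345}{2503}$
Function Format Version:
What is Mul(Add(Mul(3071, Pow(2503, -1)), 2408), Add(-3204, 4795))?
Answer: Rational(9594199345, 2503) ≈ 3.8331e+6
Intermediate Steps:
Mul(Add(Mul(3071, Pow(2503, -1)), 2408), Add(-3204, 4795)) = Mul(Add(Mul(3071, Rational(1, 2503)), 2408), 1591) = Mul(Add(Rational(3071, 2503), 2408), 1591) = Mul(Rational(6030295, 2503), 1591) = Rational(9594199345, 2503)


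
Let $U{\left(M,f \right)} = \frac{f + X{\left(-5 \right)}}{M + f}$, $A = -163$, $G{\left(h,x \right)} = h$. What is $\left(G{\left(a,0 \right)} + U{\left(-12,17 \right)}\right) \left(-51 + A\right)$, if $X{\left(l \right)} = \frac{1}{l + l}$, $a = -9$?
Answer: $\frac{30067}{25} \approx 1202.7$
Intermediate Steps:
$X{\left(l \right)} = \frac{1}{2 l}$
$U{\left(M,f \right)} = \frac{- \frac{1}{10} + f}{M + f}$ ($U{\left(M,f \right)} = \frac{f + \frac{1}{2 \left(-5\right)}}{M + f} = \frac{f + \frac{1}{2} \left(- \frac{1}{5}\right)}{M + f} = \frac{f - \frac{1}{10}}{M + f} = \frac{- \frac{1}{10} + f}{M + f}$)
$\left(G{\left(a,0 \right)} + U{\left(-12,17 \right)}\right) \left(-51 + A\right) = \left(-9 + \frac{- \frac{1}{10} + 17}{-12 + 17}\right) \left(-51 - 163\right) = \left(-9 + \frac{1}{5} \cdot \frac{169}{10}\right) \left(-214\right) = \left(-9 + \frac{169}{50}\right) \left(-214\right) = \left(- \frac{281}{50}\right) \left(-214\right) = \frac{30067}{25}$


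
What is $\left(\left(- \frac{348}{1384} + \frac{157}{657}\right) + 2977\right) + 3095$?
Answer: $\frac{1380296347}{227322} \approx 6072.0$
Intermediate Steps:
$\left(\left(- \frac{348}{1384} + \frac{157}{657}\right) + 2977\right) + 3095 = \left(\left(\left(-348\right) \frac{1}{1384} + 157 \cdot \frac{1}{657}\right) + 2977\right) + 3095 = \left(\left(- \frac{87}{346} + \frac{157}{657}\right) + 2977\right) + 3095 = \left(- \frac{2837}{227322} + 2977\right) + 3095 = \frac{676734757}{227322} + 3095 = \frac{1380296347}{227322}$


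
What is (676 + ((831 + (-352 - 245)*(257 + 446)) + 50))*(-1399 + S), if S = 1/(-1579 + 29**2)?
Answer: 71951314007/123 ≈ 5.8497e+8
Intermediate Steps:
S = -1/738 (S = 1/(-1579 + 841) = 1/(-738) = -1/738 ≈ -0.0013550)
(676 + ((831 + (-352 - 245)*(257 + 446)) + 50))*(-1399 + S) = (676 + ((831 + (-352 - 245)*(257 + 446)) + 50))*(-1399 - 1/738) = (676 + ((831 - 597*703) + 50))*(-1032463/738) = (676 + ((831 - 419691) + 50))*(-1032463/738) = (676 + (-418860 + 50))*(-1032463/738) = (676 - 418810)*(-1032463/738) = -418134*(-1032463/738) = 71951314007/123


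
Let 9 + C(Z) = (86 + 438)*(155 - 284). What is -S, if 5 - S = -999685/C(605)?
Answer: 132332/13521 ≈ 9.7871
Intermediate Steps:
C(Z) = -67605 (C(Z) = -9 + (86 + 438)*(155 - 284) = -9 + 524*(-129) = -9 - 67596 = -67605)
S = -132332/13521 (S = 5 - (-999685)/(-67605) = 5 - (-999685)*(-1)/67605 = 5 - 1*199937/13521 = 5 - 199937/13521 = -132332/13521 ≈ -9.7871)
-S = -1*(-132332/13521) = 132332/13521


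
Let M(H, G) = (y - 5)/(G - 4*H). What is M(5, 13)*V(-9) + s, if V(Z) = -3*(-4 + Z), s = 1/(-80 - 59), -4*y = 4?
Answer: 32519/973 ≈ 33.421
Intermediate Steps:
y = -1 (y = -1/4*4 = -1)
s = -1/139 (s = 1/(-139) = -1/139 ≈ -0.0071942)
V(Z) = 12 - 3*Z
M(H, G) = -6/(G - 4*H) (M(H, G) = (-1 - 5)/(G - 4*H) = -6/(G - 4*H))
M(5, 13)*V(-9) + s = (-6/(13 - 4*5))*(12 - 3*(-9)) - 1/139 = (-6/(13 - 20))*(12 + 27) - 1/139 = -6/(-7)*39 - 1/139 = -6*(-1/7)*39 - 1/139 = (6/7)*39 - 1/139 = 234/7 - 1/139 = 32519/973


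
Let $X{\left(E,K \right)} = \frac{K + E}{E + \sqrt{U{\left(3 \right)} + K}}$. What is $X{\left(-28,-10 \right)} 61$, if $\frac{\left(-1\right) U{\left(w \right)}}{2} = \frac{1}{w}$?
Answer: $\frac{24339}{298} + \frac{1159 i \sqrt{6}}{298} \approx 81.674 + 9.5267 i$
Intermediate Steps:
$U{\left(w \right)} = - \frac{2}{w}$
$X{\left(E,K \right)} = \frac{E + K}{E + \sqrt{- \frac{2}{3} + K}}$ ($X{\left(E,K \right)} = \frac{K + E}{E + \sqrt{- \frac{2}{3} + K}} = \frac{E + K}{E + \sqrt{\left(-2\right) \frac{1}{3} + K}} = \frac{E + K}{E + \sqrt{- \frac{2}{3} + K}}$)
$X{\left(-28,-10 \right)} 61 = \frac{-28 - 10}{-28 + \sqrt{- \frac{2}{3} - 10}} \cdot 61 = \frac{1}{-28 + \sqrt{- \frac{32}{3}}} \left(-38\right) 61 = \frac{1}{-28 + \frac{4 i \sqrt{6}}{3}} \left(-38\right) 61 = - \frac{38}{-28 + \frac{4 i \sqrt{6}}{3}} \cdot 61 = - \frac{2318}{-28 + \frac{4 i \sqrt{6}}{3}}$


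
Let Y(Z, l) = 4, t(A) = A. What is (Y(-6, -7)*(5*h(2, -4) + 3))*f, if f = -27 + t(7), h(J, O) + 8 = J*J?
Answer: 1360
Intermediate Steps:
h(J, O) = -8 + J² (h(J, O) = -8 + J*J = -8 + J²)
f = -20 (f = -27 + 7 = -20)
(Y(-6, -7)*(5*h(2, -4) + 3))*f = (4*(5*(-8 + 2²) + 3))*(-20) = (4*(5*(-8 + 4) + 3))*(-20) = (4*(5*(-4) + 3))*(-20) = (4*(-20 + 3))*(-20) = (4*(-17))*(-20) = -68*(-20) = 1360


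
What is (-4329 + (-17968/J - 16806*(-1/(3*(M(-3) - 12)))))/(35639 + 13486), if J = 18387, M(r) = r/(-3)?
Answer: -39150887/397435005 ≈ -0.098509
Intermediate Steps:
M(r) = -r/3 (M(r) = r*(-1/3) = -r/3)
(-4329 + (-17968/J - 16806*(-1/(3*(M(-3) - 12)))))/(35639 + 13486) = (-4329 + (-17968/18387 - 16806*(-1/(3*(-1/3*(-3) - 12)))))/(35639 + 13486) = (-4329 + (-17968*1/18387 - 16806*(-1/(3*(1 - 12)))))/49125 = (-4329 + (-17968/18387 - 16806/((-3*(-11)))))*(1/49125) = (-4329 + (-17968/18387 - 16806/33))*(1/49125) = (-4329 + (-17968/18387 - 16806*1/33))*(1/49125) = (-4329 + (-17968/18387 - 5602/11))*(1/49125) = (-4329 - 103201622/202257)*(1/49125) = -978772175/202257*1/49125 = -39150887/397435005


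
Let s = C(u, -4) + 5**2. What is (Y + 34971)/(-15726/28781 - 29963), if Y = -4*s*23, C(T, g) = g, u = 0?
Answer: -950895459/862380829 ≈ -1.1026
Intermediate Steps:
s = 21 (s = -4 + 5**2 = -4 + 25 = 21)
Y = -1932 (Y = -4*21*23 = -84*23 = -1932)
(Y + 34971)/(-15726/28781 - 29963) = (-1932 + 34971)/(-15726/28781 - 29963) = 33039/(-15726*1/28781 - 29963) = 33039/(-15726/28781 - 29963) = 33039/(-862380829/28781) = 33039*(-28781/862380829) = -950895459/862380829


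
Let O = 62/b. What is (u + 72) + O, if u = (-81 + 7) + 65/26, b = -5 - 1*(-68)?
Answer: 187/126 ≈ 1.4841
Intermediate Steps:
b = 63 (b = -5 + 68 = 63)
O = 62/63 ≈ 0.98413
u = -143/2 (u = -74 + 65*(1/26) = -74 + 5/2 = -143/2 ≈ -71.500)
(u + 72) + O = (-143/2 + 72) + 62/63 = 1/2 + 62/63 = 187/126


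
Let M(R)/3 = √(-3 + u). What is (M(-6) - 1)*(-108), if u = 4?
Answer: -216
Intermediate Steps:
M(R) = 3 (M(R) = 3*√(-3 + 4) = 3*√1 = 3*1 = 3)
(M(-6) - 1)*(-108) = (3 - 1)*(-108) = 2*(-108) = -216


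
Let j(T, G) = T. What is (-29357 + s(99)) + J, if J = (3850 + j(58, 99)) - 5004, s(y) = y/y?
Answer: -30452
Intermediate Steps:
s(y) = 1
J = -1096 (J = (3850 + 58) - 5004 = 3908 - 5004 = -1096)
(-29357 + s(99)) + J = (-29357 + 1) - 1096 = -29356 - 1096 = -30452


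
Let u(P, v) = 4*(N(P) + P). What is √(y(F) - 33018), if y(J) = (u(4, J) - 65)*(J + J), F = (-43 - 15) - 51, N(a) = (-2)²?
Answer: 4*I*√1614 ≈ 160.7*I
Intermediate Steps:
N(a) = 4
u(P, v) = 16 + 4*P (u(P, v) = 4*(4 + P) = 16 + 4*P)
F = -109 (F = -58 - 51 = -109)
y(J) = -66*J (y(J) = ((16 + 4*4) - 65)*(J + J) = ((16 + 16) - 65)*(2*J) = (32 - 65)*(2*J) = -66*J)
√(y(F) - 33018) = √(-66*(-109) - 33018) = √(7194 - 33018) = √(-25824) = 4*I*√1614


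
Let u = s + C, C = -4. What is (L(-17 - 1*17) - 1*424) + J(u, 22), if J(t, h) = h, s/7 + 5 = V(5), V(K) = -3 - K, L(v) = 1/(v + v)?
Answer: -27337/68 ≈ -402.01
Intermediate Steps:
L(v) = 1/(2*v)
s = -91 (s = -35 + 7*(-3 - 1*5) = -35 + 7*(-3 - 5) = -35 + 7*(-8) = -35 - 56 = -91)
u = -95 (u = -91 - 4 = -95)
(L(-17 - 1*17) - 1*424) + J(u, 22) = (1/(2*(-17 - 1*17)) - 1*424) + 22 = (1/(2*(-17 - 17)) - 424) + 22 = ((½)/(-34) - 424) + 22 = ((½)*(-1/34) - 424) + 22 = (-1/68 - 424) + 22 = -28833/68 + 22 = -27337/68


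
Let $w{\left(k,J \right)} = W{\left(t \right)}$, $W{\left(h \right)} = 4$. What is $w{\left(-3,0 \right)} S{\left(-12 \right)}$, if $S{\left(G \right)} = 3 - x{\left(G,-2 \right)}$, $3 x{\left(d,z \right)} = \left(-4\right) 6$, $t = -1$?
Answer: $44$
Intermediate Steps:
$w{\left(k,J \right)} = 4$
$x{\left(d,z \right)} = -8$ ($x{\left(d,z \right)} = \frac{\left(-4\right) 6}{3} = \frac{1}{3} \left(-24\right) = -8$)
$S{\left(G \right)} = 11$ ($S{\left(G \right)} = 3 - -8 = 3 + 8 = 11$)
$w{\left(-3,0 \right)} S{\left(-12 \right)} = 4 \cdot 11 = 44$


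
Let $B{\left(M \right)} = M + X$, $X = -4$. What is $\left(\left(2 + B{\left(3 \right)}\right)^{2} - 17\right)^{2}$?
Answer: $256$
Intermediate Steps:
$B{\left(M \right)} = -4 + M$ ($B{\left(M \right)} = M - 4 = -4 + M$)
$\left(\left(2 + B{\left(3 \right)}\right)^{2} - 17\right)^{2} = \left(\left(2 + \left(-4 + 3\right)\right)^{2} - 17\right)^{2} = \left(\left(2 - 1\right)^{2} - 17\right)^{2} = \left(1^{2} - 17\right)^{2} = \left(1 - 17\right)^{2} = \left(-16\right)^{2} = 256$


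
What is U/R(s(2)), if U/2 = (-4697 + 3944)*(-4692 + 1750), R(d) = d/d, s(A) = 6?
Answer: 4430652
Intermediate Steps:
R(d) = 1
U = 4430652 (U = 2*((-4697 + 3944)*(-4692 + 1750)) = 2*(-753*(-2942)) = 2*2215326 = 4430652)
U/R(s(2)) = 4430652/1 = 4430652*1 = 4430652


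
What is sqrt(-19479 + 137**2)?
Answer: I*sqrt(710) ≈ 26.646*I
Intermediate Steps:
sqrt(-19479 + 137**2) = sqrt(-19479 + 18769) = sqrt(-710) = I*sqrt(710)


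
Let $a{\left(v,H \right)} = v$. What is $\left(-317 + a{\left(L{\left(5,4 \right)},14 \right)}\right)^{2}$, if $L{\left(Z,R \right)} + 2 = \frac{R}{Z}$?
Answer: $\frac{2531281}{25} \approx 1.0125 \cdot 10^{5}$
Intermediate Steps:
$L{\left(Z,R \right)} = -2 + \frac{R}{Z}$
$\left(-317 + a{\left(L{\left(5,4 \right)},14 \right)}\right)^{2} = \left(-317 - \left(2 - \frac{4}{5}\right)\right)^{2} = \left(-317 + \left(-2 + 4 \cdot \frac{1}{5}\right)\right)^{2} = \left(-317 + \left(-2 + \frac{4}{5}\right)\right)^{2} = \left(-317 - \frac{6}{5}\right)^{2} = \left(- \frac{1591}{5}\right)^{2} = \frac{2531281}{25}$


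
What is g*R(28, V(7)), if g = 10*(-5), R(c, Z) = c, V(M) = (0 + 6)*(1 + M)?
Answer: -1400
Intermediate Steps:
V(M) = 6 + 6*M (V(M) = 6*(1 + M) = 6 + 6*M)
g = -50
g*R(28, V(7)) = -50*28 = -1400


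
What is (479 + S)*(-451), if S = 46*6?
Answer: -340505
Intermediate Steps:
S = 276
(479 + S)*(-451) = (479 + 276)*(-451) = 755*(-451) = -340505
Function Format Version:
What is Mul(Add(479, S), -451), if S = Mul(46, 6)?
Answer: -340505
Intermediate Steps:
S = 276
Mul(Add(479, S), -451) = Mul(Add(479, 276), -451) = Mul(755, -451) = -340505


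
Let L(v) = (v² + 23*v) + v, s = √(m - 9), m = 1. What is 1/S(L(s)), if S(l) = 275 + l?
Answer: -I/(-267*I + 48*√2) ≈ 0.0035179 - 0.0008944*I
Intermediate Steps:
s = 2*I*√2 (s = √(1 - 9) = √(-8) = 2*I*√2 ≈ 2.8284*I)
L(v) = v² + 24*v
1/S(L(s)) = 1/(275 + (2*I*√2)*(24 + 2*I*√2)) = 1/(275 + 2*I*√2*(24 + 2*I*√2))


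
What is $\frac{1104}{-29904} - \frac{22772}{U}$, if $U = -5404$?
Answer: $\frac{502238}{120239} \approx 4.177$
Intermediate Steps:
$\frac{1104}{-29904} - \frac{22772}{U} = \frac{1104}{-29904} - \frac{22772}{-5404} = 1104 \left(- \frac{1}{29904}\right) - - \frac{5693}{1351} = - \frac{23}{623} + \frac{5693}{1351} = \frac{502238}{120239}$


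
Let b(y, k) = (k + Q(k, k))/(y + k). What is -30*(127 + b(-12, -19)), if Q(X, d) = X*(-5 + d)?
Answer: -105000/31 ≈ -3387.1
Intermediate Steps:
b(y, k) = (k + k*(-5 + k))/(k + y) (b(y, k) = (k + k*(-5 + k))/(y + k) = (k + k*(-5 + k))/(k + y))
-30*(127 + b(-12, -19)) = -30*(127 - 19*(-4 - 19)/(-19 - 12)) = -30*(127 - 19*(-23)/(-31)) = -30*(127 - 19*(-1/31)*(-23)) = -30*(127 - 437/31) = -30*3500/31 = -105000/31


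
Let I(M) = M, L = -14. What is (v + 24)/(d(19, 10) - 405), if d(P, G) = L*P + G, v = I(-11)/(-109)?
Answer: -2627/72049 ≈ -0.036461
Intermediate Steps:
v = 11/109 (v = -11/(-109) = -11*(-1/109) = 11/109 ≈ 0.10092)
d(P, G) = G - 14*P (d(P, G) = -14*P + G = G - 14*P)
(v + 24)/(d(19, 10) - 405) = (11/109 + 24)/((10 - 14*19) - 405) = 2627/(109*((10 - 266) - 405)) = 2627/(109*(-256 - 405)) = (2627/109)/(-661) = (2627/109)*(-1/661) = -2627/72049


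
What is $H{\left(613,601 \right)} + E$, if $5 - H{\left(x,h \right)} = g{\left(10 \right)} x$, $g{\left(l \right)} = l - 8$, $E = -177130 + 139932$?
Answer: $-38419$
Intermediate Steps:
$E = -37198$
$g{\left(l \right)} = -8 + l$
$H{\left(x,h \right)} = 5 - 2 x$ ($H{\left(x,h \right)} = 5 - \left(-8 + 10\right) x = 5 - 2 x$)
$H{\left(613,601 \right)} + E = \left(5 - 1226\right) - 37198 = -1221 - 37198 = -38419$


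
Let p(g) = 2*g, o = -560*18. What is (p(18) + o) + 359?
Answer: -9685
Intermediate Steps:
o = -10080
(p(18) + o) + 359 = (2*18 - 10080) + 359 = (36 - 10080) + 359 = -10044 + 359 = -9685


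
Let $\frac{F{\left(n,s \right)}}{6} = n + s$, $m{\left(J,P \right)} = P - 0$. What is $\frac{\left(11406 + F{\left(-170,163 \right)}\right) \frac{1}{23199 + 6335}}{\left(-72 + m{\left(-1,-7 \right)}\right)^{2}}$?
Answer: $\frac{5682}{92160847} \approx 6.1653 \cdot 10^{-5}$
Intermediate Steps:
$m{\left(J,P \right)} = P$ ($m{\left(J,P \right)} = P + 0 = P$)
$F{\left(n,s \right)} = 6 n + 6 s$ ($F{\left(n,s \right)} = 6 \left(n + s\right) = 6 n + 6 s$)
$\frac{\left(11406 + F{\left(-170,163 \right)}\right) \frac{1}{23199 + 6335}}{\left(-72 + m{\left(-1,-7 \right)}\right)^{2}} = \frac{\left(11406 + \left(6 \left(-170\right) + 6 \cdot 163\right)\right) \frac{1}{23199 + 6335}}{\left(-72 - 7\right)^{2}} = \frac{\left(11406 + \left(-1020 + 978\right)\right) \frac{1}{29534}}{\left(-79\right)^{2}} = \frac{\left(11406 - 42\right) \frac{1}{29534}}{6241} = 11364 \cdot \frac{1}{29534} \cdot \frac{1}{6241} = \frac{5682}{14767} \cdot \frac{1}{6241} = \frac{5682}{92160847}$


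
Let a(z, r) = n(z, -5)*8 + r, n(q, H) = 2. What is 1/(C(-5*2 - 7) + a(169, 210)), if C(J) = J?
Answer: 1/209 ≈ 0.0047847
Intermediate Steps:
a(z, r) = 16 + r (a(z, r) = 2*8 + r = 16 + r)
1/(C(-5*2 - 7) + a(169, 210)) = 1/((-5*2 - 7) + (16 + 210)) = 1/((-10 - 7) + 226) = 1/(-17 + 226) = 1/209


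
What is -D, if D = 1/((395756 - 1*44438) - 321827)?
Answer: -1/29491 ≈ -3.3909e-5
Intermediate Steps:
D = 1/29491 (D = 1/((395756 - 44438) - 321827) = 1/(351318 - 321827) = 1/29491 ≈ 3.3909e-5)
-D = -1*1/29491 = -1/29491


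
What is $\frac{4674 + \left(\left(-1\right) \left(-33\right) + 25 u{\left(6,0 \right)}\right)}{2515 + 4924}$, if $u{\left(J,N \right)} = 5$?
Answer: $\frac{4832}{7439} \approx 0.64955$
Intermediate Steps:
$\frac{4674 + \left(\left(-1\right) \left(-33\right) + 25 u{\left(6,0 \right)}\right)}{2515 + 4924} = \frac{4674 + \left(\left(-1\right) \left(-33\right) + 25 \cdot 5\right)}{2515 + 4924} = \frac{4674 + \left(33 + 125\right)}{7439} = \left(4674 + 158\right) \frac{1}{7439} = 4832 \cdot \frac{1}{7439} = \frac{4832}{7439}$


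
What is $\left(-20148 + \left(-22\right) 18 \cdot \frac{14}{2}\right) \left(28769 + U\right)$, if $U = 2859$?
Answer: $-724913760$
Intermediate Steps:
$\left(-20148 + \left(-22\right) 18 \cdot \frac{14}{2}\right) \left(28769 + U\right) = \left(-20148 + \left(-22\right) 18 \cdot \frac{14}{2}\right) \left(28769 + 2859\right) = \left(-20148 - 396 \cdot 14 \cdot \frac{1}{2}\right) 31628 = \left(-20148 - 2772\right) 31628 = \left(-22920\right) 31628 = -724913760$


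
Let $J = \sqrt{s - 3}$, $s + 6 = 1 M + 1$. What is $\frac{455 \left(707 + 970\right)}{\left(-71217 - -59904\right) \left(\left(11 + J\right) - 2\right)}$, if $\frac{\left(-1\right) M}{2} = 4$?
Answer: $- \frac{254345}{40643} + \frac{1017380 i}{365787} \approx -6.258 + 2.7813 i$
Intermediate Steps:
$M = -8$ ($M = \left(-2\right) 4 = -8$)
$s = -13$ ($s = -6 + \left(1 \left(-8\right) + 1\right) = -6 + \left(-8 + 1\right) = -6 - 7 = -13$)
$J = 4 i$ ($J = \sqrt{-13 - 3} = \sqrt{-16} = 4 i \approx 4.0 i$)
$\frac{455 \left(707 + 970\right)}{\left(-71217 - -59904\right) \left(\left(11 + J\right) - 2\right)} = \frac{455 \left(707 + 970\right)}{\left(-71217 - -59904\right) \left(\left(11 + 4 i\right) - 2\right)} = \frac{455 \cdot 1677}{\left(-71217 + 59904\right) \left(9 + 4 i\right)} = \frac{763035}{\left(-11313\right) \left(9 + 4 i\right)} = \frac{763035}{-101817 - 45252 i} = 763035 \frac{-101817 + 45252 i}{12414444993} = \frac{254345 \left(-101817 + 45252 i\right)}{4138148331}$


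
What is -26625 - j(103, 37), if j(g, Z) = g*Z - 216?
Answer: -30220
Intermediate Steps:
j(g, Z) = -216 + Z*g (j(g, Z) = Z*g - 216 = -216 + Z*g)
-26625 - j(103, 37) = -26625 - (-216 + 37*103) = -26625 - (-216 + 3811) = -26625 - 1*3595 = -26625 - 3595 = -30220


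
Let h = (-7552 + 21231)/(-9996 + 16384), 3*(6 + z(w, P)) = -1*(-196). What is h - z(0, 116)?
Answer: -1096027/19164 ≈ -57.192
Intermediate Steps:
z(w, P) = 178/3 (z(w, P) = -6 + (-1*(-196))/3 = -6 + (⅓)*196 = -6 + 196/3 = 178/3)
h = 13679/6388 ≈ 2.1414
h - z(0, 116) = 13679/6388 - 1*178/3 = 13679/6388 - 178/3 = -1096027/19164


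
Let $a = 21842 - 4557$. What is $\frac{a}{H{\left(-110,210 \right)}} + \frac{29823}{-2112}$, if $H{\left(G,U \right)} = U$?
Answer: $\frac{1008103}{14784} \approx 68.189$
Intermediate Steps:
$a = 17285$
$\frac{a}{H{\left(-110,210 \right)}} + \frac{29823}{-2112} = \frac{17285}{210} + \frac{29823}{-2112} = 17285 \cdot \frac{1}{210} + 29823 \left(- \frac{1}{2112}\right) = \frac{3457}{42} - \frac{9941}{704} = \frac{1008103}{14784}$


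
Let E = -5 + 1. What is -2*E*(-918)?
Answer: -7344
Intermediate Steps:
E = -4
-2*E*(-918) = -2*(-4)*(-918) = 8*(-918) = -7344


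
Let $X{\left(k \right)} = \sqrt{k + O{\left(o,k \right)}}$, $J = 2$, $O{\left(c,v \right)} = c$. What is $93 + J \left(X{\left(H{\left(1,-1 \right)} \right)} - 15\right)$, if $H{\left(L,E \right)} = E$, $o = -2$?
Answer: $63 + 2 i \sqrt{3} \approx 63.0 + 3.4641 i$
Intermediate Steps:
$X{\left(k \right)} = \sqrt{-2 + k}$ ($X{\left(k \right)} = \sqrt{k - 2} = \sqrt{-2 + k}$)
$93 + J \left(X{\left(H{\left(1,-1 \right)} \right)} - 15\right) = 93 + 2 \left(\sqrt{-2 - 1} - 15\right) = 93 + 2 \left(\sqrt{-3} - 15\right) = 93 + 2 \left(i \sqrt{3} - 15\right) = 93 + 2 \left(-15 + i \sqrt{3}\right) = 93 - \left(30 - 2 i \sqrt{3}\right) = 63 + 2 i \sqrt{3}$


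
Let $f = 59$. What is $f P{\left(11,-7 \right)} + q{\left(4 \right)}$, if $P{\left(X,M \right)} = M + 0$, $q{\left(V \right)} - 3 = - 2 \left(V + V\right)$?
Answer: $-426$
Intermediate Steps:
$q{\left(V \right)} = 3 - 4 V$ ($q{\left(V \right)} = 3 - 2 \left(V + V\right) = 3 - 2 \cdot 2 V = 3 - 4 V$)
$P{\left(X,M \right)} = M$
$f P{\left(11,-7 \right)} + q{\left(4 \right)} = 59 \left(-7\right) + \left(3 - 16\right) = -413 + \left(3 - 16\right) = -413 - 13 = -426$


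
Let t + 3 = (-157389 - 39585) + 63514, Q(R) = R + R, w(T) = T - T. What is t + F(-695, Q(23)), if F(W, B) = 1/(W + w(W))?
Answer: -92756786/695 ≈ -1.3346e+5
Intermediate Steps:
w(T) = 0
Q(R) = 2*R
F(W, B) = 1/W (F(W, B) = 1/(W + 0) = 1/W)
t = -133463 (t = -3 + ((-157389 - 39585) + 63514) = -3 + (-196974 + 63514) = -3 - 133460 = -133463)
t + F(-695, Q(23)) = -133463 + 1/(-695) = -133463 - 1/695 = -92756786/695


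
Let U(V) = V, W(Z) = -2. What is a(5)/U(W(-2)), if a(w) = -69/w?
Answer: 69/10 ≈ 6.9000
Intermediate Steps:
a(5)/U(W(-2)) = -69/5/(-2) = -69*⅕*(-½) = -69/5*(-½) = 69/10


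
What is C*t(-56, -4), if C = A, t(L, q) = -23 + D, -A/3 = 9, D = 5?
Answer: 486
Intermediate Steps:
A = -27 (A = -3*9 = -27)
t(L, q) = -18 (t(L, q) = -23 + 5 = -18)
C = -27
C*t(-56, -4) = -27*(-18) = 486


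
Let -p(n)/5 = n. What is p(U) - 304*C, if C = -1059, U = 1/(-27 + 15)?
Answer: 3863237/12 ≈ 3.2194e+5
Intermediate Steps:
U = -1/12 (U = 1/(-12) = -1/12 ≈ -0.083333)
p(n) = -5*n
p(U) - 304*C = -5*(-1/12) - 304*(-1059) = 5/12 + 321936 = 3863237/12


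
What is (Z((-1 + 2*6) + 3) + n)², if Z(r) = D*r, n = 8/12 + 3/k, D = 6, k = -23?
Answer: 34023889/4761 ≈ 7146.4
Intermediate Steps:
n = 37/69 (n = 8/12 + 3/(-23) = 8*(1/12) + 3*(-1/23) = ⅔ - 3/23 = 37/69 ≈ 0.53623)
Z(r) = 6*r
(Z((-1 + 2*6) + 3) + n)² = (6*((-1 + 2*6) + 3) + 37/69)² = (6*((-1 + 12) + 3) + 37/69)² = (6*(11 + 3) + 37/69)² = (6*14 + 37/69)² = (84 + 37/69)² = (5833/69)² = 34023889/4761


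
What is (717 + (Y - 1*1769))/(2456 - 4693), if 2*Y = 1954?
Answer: 75/2237 ≈ 0.033527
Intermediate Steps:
Y = 977 (Y = (1/2)*1954 = 977)
(717 + (Y - 1*1769))/(2456 - 4693) = (717 + (977 - 1*1769))/(2456 - 4693) = (717 + (977 - 1769))/(-2237) = (717 - 792)*(-1/2237) = -75*(-1/2237) = 75/2237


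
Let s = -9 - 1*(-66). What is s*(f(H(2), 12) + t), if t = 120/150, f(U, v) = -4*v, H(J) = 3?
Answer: -13452/5 ≈ -2690.4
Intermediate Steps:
s = 57 (s = -9 + 66 = 57)
t = ⅘ (t = 120*(1/150) = ⅘ ≈ 0.80000)
s*(f(H(2), 12) + t) = 57*(-4*12 + ⅘) = 57*(-48 + ⅘) = 57*(-236/5) = -13452/5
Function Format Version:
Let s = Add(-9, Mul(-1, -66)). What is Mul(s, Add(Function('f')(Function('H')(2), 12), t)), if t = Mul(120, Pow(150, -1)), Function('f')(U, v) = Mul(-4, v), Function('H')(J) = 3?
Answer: Rational(-13452, 5) ≈ -2690.4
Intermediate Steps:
s = 57 (s = Add(-9, 66) = 57)
t = Rational(4, 5) (t = Mul(120, Rational(1, 150)) = Rational(4, 5) ≈ 0.80000)
Mul(s, Add(Function('f')(Function('H')(2), 12), t)) = Mul(57, Add(Mul(-4, 12), Rational(4, 5))) = Mul(57, Add(-48, Rational(4, 5))) = Mul(57, Rational(-236, 5)) = Rational(-13452, 5)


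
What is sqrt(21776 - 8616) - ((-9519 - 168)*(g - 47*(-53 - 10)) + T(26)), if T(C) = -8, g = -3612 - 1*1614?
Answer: -21941047 + 2*sqrt(3290) ≈ -2.1941e+7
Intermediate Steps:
g = -5226 (g = -3612 - 1614 = -5226)
sqrt(21776 - 8616) - ((-9519 - 168)*(g - 47*(-53 - 10)) + T(26)) = sqrt(21776 - 8616) - ((-9519 - 168)*(-5226 - 47*(-53 - 10)) - 8) = sqrt(13160) - (-9687*(-5226 - 47*(-63)) - 8) = 2*sqrt(3290) - (-9687*(-5226 + 2961) - 8) = 2*sqrt(3290) - (-9687*(-2265) - 8) = 2*sqrt(3290) - (21941055 - 8) = 2*sqrt(3290) - 1*21941047 = 2*sqrt(3290) - 21941047 = -21941047 + 2*sqrt(3290)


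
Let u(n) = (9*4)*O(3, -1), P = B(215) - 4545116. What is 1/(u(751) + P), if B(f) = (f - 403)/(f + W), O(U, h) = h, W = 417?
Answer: -158/718134063 ≈ -2.2001e-7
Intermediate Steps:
B(f) = (-403 + f)/(417 + f) (B(f) = (f - 403)/(f + 417) = (-403 + f)/(417 + f))
P = -718128375/158 (P = (-403 + 215)/(417 + 215) - 4545116 = -188/632 - 4545116 = (1/632)*(-188) - 4545116 = -47/158 - 4545116 = -718128375/158 ≈ -4.5451e+6)
u(n) = -36 (u(n) = (9*4)*(-1) = 36*(-1) = -36)
1/(u(751) + P) = 1/(-36 - 718128375/158) = 1/(-718134063/158) = -158/718134063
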